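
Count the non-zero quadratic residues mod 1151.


For prime p, the number of non-zero quadratic residues is (p-1)/2.
= (1151-1)/2
= 575

575


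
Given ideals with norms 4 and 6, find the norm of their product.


N(IJ) = N(I) * N(J)
= 4 * 6
= 24

24


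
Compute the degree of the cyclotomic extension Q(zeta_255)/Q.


The degree equals Euler's totient phi(255).
255 = 3 * 5 * 17
phi(255) = 128

128


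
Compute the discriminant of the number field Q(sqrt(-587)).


For K = Q(sqrt(d)) with d squarefree: disc(K) = d if d = 1 mod 4, and disc(K) = 4d if d = 2 or 3 mod 4.
Here d = -587, and d mod 4 = 1.
d = 1 mod 4 (O_K = Z[(1+sqrt(d))/2]), so disc(K) = d = -587

-587


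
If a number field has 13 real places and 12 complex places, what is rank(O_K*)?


By Dirichlet's unit theorem:
rank = r1 + r2 - 1
= 13 + 12 - 1
= 24

24


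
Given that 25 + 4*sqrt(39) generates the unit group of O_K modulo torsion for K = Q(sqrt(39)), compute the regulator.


epsilon = 25 + 4*sqrt(39)
= 49.9800
R = ln(49.9800)
= 3.9116

3.9116


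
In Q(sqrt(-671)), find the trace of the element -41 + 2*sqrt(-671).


Tr(a + b*sqrt(d)) = (a + b*sqrt(d)) + (a - b*sqrt(d)) = 2a
= 2 * (-41)
= -82

-82


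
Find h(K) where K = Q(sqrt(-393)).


K = Q(sqrt(-393)). d mod 4 = 3, so D = disc(K) = 4d = -1572
h(K) equals the number of primitive reduced positive-definite forms (a, b, c) = a*x^2 + b*x*y + c*y^2 with b^2 - 4ac = D,
where reduced means |b| <= a <= c, with b >= 0 whenever |b| = a or a = c, and primitive means gcd(a, b, c) = 1.
Reduced forces 3a^2 <= |D| = 1572, so 1 <= a <= 22; b must have the parity of D, and c = (b^2 - D)/(4a) must be an integer >= a.
Enumerate a = 1..22, b in [-a, a]:
  a=1: (1, 0, 393)  [1]
  a=2: (2, 2, 197)  [1]
  a=3: (3, 0, 131)  [1]
  a=4..5: none
  a=6: (6, 6, 67)  [1]
  a=7..10: none
  a=11: (11, -10, 38), (11, 10, 38)  [2]
  a=12: none
  a=13: (13, -12, 33), (13, 12, 33)  [2]
  a=14..16: none
  a=17: (17, -14, 26), (17, 14, 26)  [2]
  a=18: none
  a=19: (19, -10, 22), (19, 10, 22)  [2]
  a=20..22: none
Total reduced forms: 1 + 1 + 1 + 1 + 2 + 2 + 2 + 2 = 12
h = 12

12


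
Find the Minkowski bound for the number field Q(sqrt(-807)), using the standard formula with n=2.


d = -807, d mod 4 = 1, so disc(K) = d = -807; |disc(K)| = 807
Imaginary quadratic field, so n = 2, s = r2 = 1, r1 = 0
M = (n!/n^n) * (4/pi)^s * sqrt(|disc(K)|) = (2!/2^2) * (4/pi)^1 * sqrt(807)
= 0.5 * 1.273240 * 28.407745
= 18.0849

18.0849


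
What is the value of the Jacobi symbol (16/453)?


Compute (16/453) via quadratic reciprocity:
  pull out 2: (2/453) = -1  (since 453 mod 8 = 5)
  pull out 2: (2/453) = -1  (since 453 mod 8 = 5)
  pull out 2: (2/453) = -1  (since 453 mod 8 = 5)
  pull out 2: (2/453) = -1  (since 453 mod 8 = 5)
  (1/453) = 1
Product of signs = 1

1


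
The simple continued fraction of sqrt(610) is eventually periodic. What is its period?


Run the CF algorithm for sqrt(610).
a_0 = floor(sqrt(610)) = 24; set m_0=0, q_0=1.
Recurrence: m' = q*a - m,  q' = (d - m'^2)/q,  a' = floor((a_0 + m')/q').
  step 1: m=24, q=34, a=1
  step 2: m=10, q=15, a=2
  step 3: m=20, q=14, a=3
  step 4: m=22, q=9, a=5
  step 5: m=23, q=9, a=5
  step 6: m=22, q=14, a=3
  step 7: m=20, q=15, a=2
  step 8: m=10, q=34, a=1
  step 9: m=24, q=1, a=48
a_9 = 2*a_0 = 48, so the period closes here.
sqrt(610) = [24; 1, 2, 3, 5, 5, 3, 2, 1, 48]
Period length = 9

9


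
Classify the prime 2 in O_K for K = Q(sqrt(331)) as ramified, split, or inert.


K = Q(sqrt(331)). Since d mod 4 = 3, disc(K) = 1324.
Check p | disc: 1324 mod 2 = 0.
p divides disc, so p ramifies: (p) = P^2 with e=2, f=1, g=1.
Therefore p is ramified.

ramified


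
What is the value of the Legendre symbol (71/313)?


p = 313 is prime, so compute (71/313) with the reciprocity algorithm (Jacobi-symbol steps: pull out 2s via (2/n), flip via reciprocity, reduce):
  reciprocity: (71/313) -> +(313/71)
  reduce: (29/71)
  reciprocity: (29/71) -> +(71/29)
  reduce: (13/29)
  reciprocity: (13/29) -> +(29/13)
  reduce: (3/13)
  reciprocity: (3/13) -> +(13/3)
  reduce: (1/3)
  (1/3) = 1
Product of signs = 1
(71/313) = 1

1


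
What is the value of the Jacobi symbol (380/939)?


Compute (380/939) via quadratic reciprocity:
  pull out 2: (2/939) = -1  (since 939 mod 8 = 3)
  pull out 2: (2/939) = -1  (since 939 mod 8 = 3)
  reciprocity: (95/939) -> -(939/95)
  reduce: (84/95)
  pull out 2: (2/95) = +1  (since 95 mod 8 = 7)
  pull out 2: (2/95) = +1  (since 95 mod 8 = 7)
  reciprocity: (21/95) -> +(95/21)
  reduce: (11/21)
  reciprocity: (11/21) -> +(21/11)
  reduce: (10/11)
  pull out 2: (2/11) = -1  (since 11 mod 8 = 3)
  reciprocity: (5/11) -> +(11/5)
  reduce: (1/5)
  (1/5) = 1
Product of signs = 1

1


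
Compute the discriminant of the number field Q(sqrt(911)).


For K = Q(sqrt(d)) with d squarefree: disc(K) = d if d = 1 mod 4, and disc(K) = 4d if d = 2 or 3 mod 4.
Here d = 911, and d mod 4 = 3.
d = 3 mod 4, not 1 (O_K = Z[sqrt(d)]), so disc(K) = 4d = 4 * (911) = 3644

3644


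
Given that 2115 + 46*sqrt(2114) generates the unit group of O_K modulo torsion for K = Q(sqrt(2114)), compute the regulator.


epsilon = 2115 + 46*sqrt(2114)
= 4229.9998
R = ln(4229.9998)
= 8.3500

8.3500


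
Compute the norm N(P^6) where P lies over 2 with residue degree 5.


N(P^a) = p^(a*f)
= 2^(6*5)
= 2^30
= 1073741824

1073741824


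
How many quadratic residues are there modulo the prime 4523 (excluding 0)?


For prime p, the number of non-zero quadratic residues is (p-1)/2.
= (4523-1)/2
= 2261

2261


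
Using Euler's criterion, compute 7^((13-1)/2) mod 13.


p = 13 is prime and the exponent is (p-1)/2 = 6, so by Euler's criterion 7^6 = (7/13) = +1 or -1 mod 13.
Compute by square-and-multiply:
  6 = 4 + 2 (binary 110)
  Repeated squaring mod 13: 7^1 = 7, 7^2 = 10, 7^4 = 9
  7^6 = 7^4 * 7^2 = 9 * 10 mod 13
    9 * 10 = 90 = 12 mod 13
  7^6 = 12 mod 13
Result 12 = p - 1 = -1 mod 13: 7 is a quadratic non-residue mod 13. As a residue in [0, p-1] the value is 12.
7^6 mod 13 = 12

12


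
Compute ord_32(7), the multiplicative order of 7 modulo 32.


We want ord_32(7), the smallest k >= 1 with 7^k = 1 mod 32.
n = 32 = 2^5, phi(32) = 16; the order divides phi(n).
Divisors of 16: 1, 2, 4, 8, 16
Repeated squaring mod 32: 7^1 = 7, 7^2 = 17, 7^4 = 1, 7^8 = 1, 7^16 = 1
Test divisors in increasing order:
  k=1: 7^1 = 7 mod 32
  k=2: 7^2 = 17 mod 32
  k=4: 7^4 = 1 mod 32  <- first divisor giving 1
Order = 4

4


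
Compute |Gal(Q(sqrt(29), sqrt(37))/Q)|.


The 2 square roots of distinct primes are multiplicatively independent over Q,
so [K:Q] = 2^2 and Gal(K/Q) is isomorphic to (Z/2Z)^2.
|Gal| = 2^2 = 4

4


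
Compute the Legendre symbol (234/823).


p = 823 is prime, so compute (234/823) with the reciprocity algorithm (Jacobi-symbol steps: pull out 2s via (2/n), flip via reciprocity, reduce):
  pull out 2: (2/823) = +1  (since 823 mod 8 = 7)
  reciprocity: (117/823) -> +(823/117)
  reduce: (4/117)
  pull out 2: (2/117) = -1  (since 117 mod 8 = 5)
  pull out 2: (2/117) = -1  (since 117 mod 8 = 5)
  (1/117) = 1
Product of signs = 1
(234/823) = 1

1


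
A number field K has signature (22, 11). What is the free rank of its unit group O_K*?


By Dirichlet's unit theorem:
rank = r1 + r2 - 1
= 22 + 11 - 1
= 32

32


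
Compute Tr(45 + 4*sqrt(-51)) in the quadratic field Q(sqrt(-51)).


Tr(a + b*sqrt(d)) = (a + b*sqrt(d)) + (a - b*sqrt(d)) = 2a
= 2 * (45)
= 90

90


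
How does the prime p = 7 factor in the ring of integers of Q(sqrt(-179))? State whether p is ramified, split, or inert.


K = Q(sqrt(-179)). Since d mod 4 = 1, disc(K) = -179.
Check p | disc: -179 mod 7 = 3.
p does not divide disc. Compute Legendre symbol (d/p):
3^((7-1)/2) mod 7 = -1
(d/p) = -1, so p is inert: (p) stays prime with e=1, f=2, g=1.
Therefore p is inert.

inert


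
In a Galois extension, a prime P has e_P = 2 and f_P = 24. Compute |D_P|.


|D_P| = e * f
= 2 * 24
= 48

48


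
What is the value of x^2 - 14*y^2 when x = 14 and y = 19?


x^2 - d*y^2
= 14^2 - 14*19^2
= 196 - 5054
= -4858

-4858


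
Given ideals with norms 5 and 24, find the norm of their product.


N(IJ) = N(I) * N(J)
= 5 * 24
= 120

120


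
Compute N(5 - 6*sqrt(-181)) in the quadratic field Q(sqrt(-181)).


N(a + b*sqrt(d)) = a^2 - d*b^2
= (5)^2 - (-181)*(-6)^2
= 25 + 6516
= 6541

6541


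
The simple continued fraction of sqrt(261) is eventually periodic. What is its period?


Run the CF algorithm for sqrt(261).
a_0 = floor(sqrt(261)) = 16; set m_0=0, q_0=1.
Recurrence: m' = q*a - m,  q' = (d - m'^2)/q,  a' = floor((a_0 + m')/q').
  step 1: m=16, q=5, a=6
  step 2: m=14, q=13, a=2
  step 3: m=12, q=9, a=3
  step 4: m=15, q=4, a=7
  step 5: m=13, q=23, a=1
  step 6: m=10, q=7, a=3
  step 7: m=11, q=20, a=1
  step 8: m=9, q=9, a=2
  step 9: m=9, q=20, a=1
  step 10: m=11, q=7, a=3
  step 11: m=10, q=23, a=1
  step 12: m=13, q=4, a=7
  step 13: m=15, q=9, a=3
  step 14: m=12, q=13, a=2
  step 15: m=14, q=5, a=6
  step 16: m=16, q=1, a=32
a_16 = 2*a_0 = 32, so the period closes here.
sqrt(261) = [16; 6, 2, 3, 7, 1, 3, 1, 2, 1, 3, 1, 7, 3, 2, 6, 32]
Period length = 16

16


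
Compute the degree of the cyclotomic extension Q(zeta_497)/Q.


The degree equals Euler's totient phi(497).
497 = 7 * 71
phi(497) = 420

420


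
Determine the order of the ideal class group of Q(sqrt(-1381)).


K = Q(sqrt(-1381)). d mod 4 = 3, so D = disc(K) = 4d = -5524
h(K) equals the number of primitive reduced positive-definite forms (a, b, c) = a*x^2 + b*x*y + c*y^2 with b^2 - 4ac = D,
where reduced means |b| <= a <= c, with b >= 0 whenever |b| = a or a = c, and primitive means gcd(a, b, c) = 1.
Reduced forces 3a^2 <= |D| = 5524, so 1 <= a <= 42; b must have the parity of D, and c = (b^2 - D)/(4a) must be an integer >= a.
Enumerate a = 1..42, b in [-a, a]:
  a=1: (1, 0, 1381)  [1]
  a=2: (2, 2, 691)  [1]
  a=3..4: none
  a=5: (5, -4, 277), (5, 4, 277)  [2]
  a=6..9: none
  a=10: (10, -6, 139), (10, 6, 139)  [2]
  a=11: (11, -8, 127), (11, 8, 127)  [2]
  a=12: none
  a=13: (13, -12, 109), (13, 12, 109)  [2]
  a=14..16: none
  a=17: (17, -16, 85), (17, 16, 85)  [2]
  a=18: none
  a=19: (19, -10, 74), (19, 10, 74)  [2]
  a=20..21: none
  a=22: (22, -14, 65), (22, 14, 65)  [2]
  a=23..24: none
  a=25: (25, -24, 61), (25, 24, 61)  [2]
  a=26: (26, -14, 55), (26, 14, 55)  [2]
  a=27..30: none
  a=31: (31, -26, 50), (31, 26, 50)  [2]
  a=32..33: none
  a=34: (34, -18, 43), (34, 18, 43)  [2]
  a=35..36: none
  a=37: (37, -10, 38), (37, 10, 38)  [2]
  a=38..42: none
Total reduced forms: 1 + 1 + 2 + 2 + 2 + 2 + 2 + 2 + 2 + 2 + 2 + 2 + 2 + 2 = 26
h = 26

26


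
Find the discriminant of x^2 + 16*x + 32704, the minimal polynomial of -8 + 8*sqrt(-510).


The element -8 + 8*sqrt(-510) has minimal polynomial:
x^2 + 16*x + 32704
Discriminant = (16)^2 - 4*(32704)
= 256 - 130816
= -130560

-130560


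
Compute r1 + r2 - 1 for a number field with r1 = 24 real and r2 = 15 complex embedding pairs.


By Dirichlet's unit theorem:
rank = r1 + r2 - 1
= 24 + 15 - 1
= 38

38


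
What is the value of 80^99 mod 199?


p = 199 is prime and the exponent is (p-1)/2 = 99, so by Euler's criterion 80^99 = (80/199) = +1 or -1 mod 199.
Compute by square-and-multiply:
  99 = 64 + 32 + 2 + 1 (binary 1100011)
  Repeated squaring mod 199: 80^1 = 80, 80^2 = 32, 80^4 = 29, 80^8 = 45, 80^16 = 35, 80^32 = 31, 80^64 = 165
  80^99 = 80^64 * 80^32 * 80^2 * 80^1 = 165 * 31 * 32 * 80 mod 199
    165 * 31 = 5115 = 140 mod 199
    140 * 32 = 4480 = 102 mod 199
    102 * 80 = 8160 = 1 mod 199
  80^99 = 1 mod 199
Result 1: 80 is a quadratic residue mod 199.
80^99 mod 199 = 1

1


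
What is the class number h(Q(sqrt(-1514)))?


K = Q(sqrt(-1514)). d mod 4 = 2, so D = disc(K) = 4d = -6056
h(K) equals the number of primitive reduced positive-definite forms (a, b, c) = a*x^2 + b*x*y + c*y^2 with b^2 - 4ac = D,
where reduced means |b| <= a <= c, with b >= 0 whenever |b| = a or a = c, and primitive means gcd(a, b, c) = 1.
Reduced forces 3a^2 <= |D| = 6056, so 1 <= a <= 44; b must have the parity of D, and c = (b^2 - D)/(4a) must be an integer >= a.
Enumerate a = 1..44, b in [-a, a]:
  a=1: (1, 0, 1514)  [1]
  a=2: (2, 0, 757)  [1]
  a=3: (3, -2, 505), (3, 2, 505)  [2]
  a=4: none
  a=5: (5, -2, 303), (5, 2, 303)  [2]
  a=6: (6, -4, 253), (6, 4, 253)  [2]
  a=7..8: none
  a=9: (9, -8, 170), (9, 8, 170)  [2]
  a=10: (10, -8, 153), (10, 8, 153)  [2]
  a=11: (11, -4, 138), (11, 4, 138)  [2]
  a=12..14: none
  a=15: (15, -8, 102), (15, -2, 101), (15, 2, 101), (15, 8, 102)  [4]
  a=16: none
  a=17: (17, -8, 90), (17, 8, 90)  [2]
  a=18: (18, -8, 85), (18, 8, 85)  [2]
  a=19: (19, -10, 81), (19, 10, 81)  [2]
  a=20..21: none
  a=22: (22, -4, 69), (22, 4, 69)  [2]
  a=23: (23, -4, 66), (23, 4, 66)  [2]
  a=24: none
  a=25: (25, -12, 62), (25, 12, 62)  [2]
  a=26: none
  a=27: (27, -10, 57), (27, 10, 57)  [2]
  a=28: none
  a=29: (29, -18, 55), (29, 18, 55)  [2]
  a=30: (30, -28, 57), (30, -8, 51), (30, 8, 51), (30, 28, 57)  [4]
  a=31: (31, -12, 50), (31, 12, 50)  [2]
  a=32: none
  a=33: (33, -26, 51), (33, -4, 46), (33, 4, 46), (33, 26, 51)  [4]
  a=34: (34, -8, 45), (34, 8, 45)  [2]
  a=35..36: none
  a=37: (37, -30, 47), (37, 30, 47)  [2]
  a=38: (38, -28, 45), (38, 28, 45)  [2]
  a=39..44: none
Total reduced forms: 1 + 1 + 2 + 2 + 2 + 2 + 2 + 2 + 4 + 2 + 2 + 2 + 2 + 2 + 2 + 2 + 2 + 4 + 2 + 4 + 2 + 2 + 2 = 50
h = 50

50


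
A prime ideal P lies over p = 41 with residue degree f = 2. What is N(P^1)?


N(P^a) = p^(a*f)
= 41^(1*2)
= 41^2
= 1681

1681


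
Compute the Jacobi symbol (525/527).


Compute (525/527) via quadratic reciprocity:
  reciprocity: (525/527) -> +(527/525)
  reduce: (2/525)
  pull out 2: (2/525) = -1  (since 525 mod 8 = 5)
  (1/525) = 1
Product of signs = -1

-1


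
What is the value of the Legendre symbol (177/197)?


p = 197 is prime, so compute (177/197) with the reciprocity algorithm (Jacobi-symbol steps: pull out 2s via (2/n), flip via reciprocity, reduce):
  reciprocity: (177/197) -> +(197/177)
  reduce: (20/177)
  pull out 2: (2/177) = +1  (since 177 mod 8 = 1)
  pull out 2: (2/177) = +1  (since 177 mod 8 = 1)
  reciprocity: (5/177) -> +(177/5)
  reduce: (2/5)
  pull out 2: (2/5) = -1  (since 5 mod 8 = 5)
  (1/5) = 1
Product of signs = -1
(177/197) = -1

-1


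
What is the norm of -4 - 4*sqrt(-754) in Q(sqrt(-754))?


N(a + b*sqrt(d)) = a^2 - d*b^2
= (-4)^2 - (-754)*(-4)^2
= 16 + 12064
= 12080

12080


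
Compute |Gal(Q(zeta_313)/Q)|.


|Gal(Q(zeta_313)/Q)| = phi(313)
= 312

312


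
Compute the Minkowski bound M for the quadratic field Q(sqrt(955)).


d = 955, d mod 4 = 3, so disc(K) = 4d = 3820; |disc(K)| = 3820
Real quadratic field, so n = 2, s = r2 = 0, r1 = 2
M = (n!/n^n) * (4/pi)^s * sqrt(|disc(K)|) = (2!/2^2) * (4/pi)^0 * sqrt(3820)
= 0.5 * 1.000000 * 61.806149
= 30.9031

30.9031


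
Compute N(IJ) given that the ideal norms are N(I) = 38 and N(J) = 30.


N(IJ) = N(I) * N(J)
= 38 * 30
= 1140

1140


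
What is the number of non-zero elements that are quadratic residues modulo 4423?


For prime p, the number of non-zero quadratic residues is (p-1)/2.
= (4423-1)/2
= 2211

2211


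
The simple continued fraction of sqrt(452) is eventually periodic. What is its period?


Run the CF algorithm for sqrt(452).
a_0 = floor(sqrt(452)) = 21; set m_0=0, q_0=1.
Recurrence: m' = q*a - m,  q' = (d - m'^2)/q,  a' = floor((a_0 + m')/q').
  step 1: m=21, q=11, a=3
  step 2: m=12, q=28, a=1
  step 3: m=16, q=7, a=5
  step 4: m=19, q=13, a=3
  step 5: m=20, q=4, a=10
  step 6: m=20, q=13, a=3
  step 7: m=19, q=7, a=5
  step 8: m=16, q=28, a=1
  step 9: m=12, q=11, a=3
  step 10: m=21, q=1, a=42
a_10 = 2*a_0 = 42, so the period closes here.
sqrt(452) = [21; 3, 1, 5, 3, 10, 3, 5, 1, 3, 42]
Period length = 10

10


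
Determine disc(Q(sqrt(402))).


For K = Q(sqrt(d)) with d squarefree: disc(K) = d if d = 1 mod 4, and disc(K) = 4d if d = 2 or 3 mod 4.
Here d = 402, and d mod 4 = 2.
d = 2 mod 4, not 1 (O_K = Z[sqrt(d)]), so disc(K) = 4d = 4 * (402) = 1608

1608


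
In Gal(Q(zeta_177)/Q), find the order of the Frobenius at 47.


The Frobenius at p in Gal(Q(zeta_n)/Q) = (Z/nZ)* is the class of p, so its order is ord_177(47), the smallest k >= 1 with 47^k = 1 mod 177.
n = 177 = 3 * 59, phi(177) = 116; the order divides phi(n).
Divisors of 116: 1, 2, 4, 29, 58, 116
Repeated squaring mod 177: 47^1 = 47, 47^2 = 85, 47^4 = 145, 47^8 = 139, 47^16 = 28, 47^32 = 76, 47^64 = 112
Test divisors in increasing order:
  k=1: 47^1 = 47 mod 177
  k=2: 47^2 = 85 mod 177
  k=4: 47^4 = 145 mod 177
  k=29: 47^29 = 28 * 139 * 145 * 47 = 176 mod 177
  k=58: 47^58 = 76 * 28 * 139 * 85 = 1 mod 177  <- first divisor giving 1
Order = 58

58


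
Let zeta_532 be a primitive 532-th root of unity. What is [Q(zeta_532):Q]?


The degree equals Euler's totient phi(532).
532 = 2^2 * 7 * 19
phi(532) = 216

216


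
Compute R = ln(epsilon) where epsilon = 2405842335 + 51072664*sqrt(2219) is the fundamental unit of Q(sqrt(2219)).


epsilon = 2405842335 + 51072664*sqrt(2219)
= 4.8117e+09
R = ln(4.8117e+09)
= 22.2943

22.2943


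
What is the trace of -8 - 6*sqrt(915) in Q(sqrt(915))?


Tr(a + b*sqrt(d)) = (a + b*sqrt(d)) + (a - b*sqrt(d)) = 2a
= 2 * (-8)
= -16

-16


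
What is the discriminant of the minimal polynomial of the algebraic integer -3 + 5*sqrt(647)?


The element -3 + 5*sqrt(647) has minimal polynomial:
x^2 + 6*x - 16166
Discriminant = (6)^2 - 4*(-16166)
= 36 + 64664
= 64700

64700


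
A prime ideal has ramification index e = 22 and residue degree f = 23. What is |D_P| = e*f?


|D_P| = e * f
= 22 * 23
= 506

506


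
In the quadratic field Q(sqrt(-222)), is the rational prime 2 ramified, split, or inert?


K = Q(sqrt(-222)). Since d mod 4 = 2, disc(K) = -888.
Check p | disc: -888 mod 2 = 0.
p divides disc, so p ramifies: (p) = P^2 with e=2, f=1, g=1.
Therefore p is ramified.

ramified


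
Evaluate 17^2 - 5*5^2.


x^2 - d*y^2
= 17^2 - 5*5^2
= 289 - 125
= 164

164


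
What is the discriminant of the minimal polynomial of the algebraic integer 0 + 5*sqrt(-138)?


The element 0 + 5*sqrt(-138) has minimal polynomial:
x^2 + 0*x + 3450
Discriminant = (0)^2 - 4*(3450)
= 0 - 13800
= -13800

-13800


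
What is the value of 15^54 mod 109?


p = 109 is prime and the exponent is (p-1)/2 = 54, so by Euler's criterion 15^54 = (15/109) = +1 or -1 mod 109.
Compute by square-and-multiply:
  54 = 32 + 16 + 4 + 2 (binary 110110)
  Repeated squaring mod 109: 15^1 = 15, 15^2 = 7, 15^4 = 49, 15^8 = 3, 15^16 = 9, 15^32 = 81
  15^54 = 15^32 * 15^16 * 15^4 * 15^2 = 81 * 9 * 49 * 7 mod 109
    81 * 9 = 729 = 75 mod 109
    75 * 49 = 3675 = 78 mod 109
    78 * 7 = 546 = 1 mod 109
  15^54 = 1 mod 109
Result 1: 15 is a quadratic residue mod 109.
15^54 mod 109 = 1

1


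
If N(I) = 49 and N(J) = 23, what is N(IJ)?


N(IJ) = N(I) * N(J)
= 49 * 23
= 1127

1127


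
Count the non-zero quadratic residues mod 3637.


For prime p, the number of non-zero quadratic residues is (p-1)/2.
= (3637-1)/2
= 1818

1818


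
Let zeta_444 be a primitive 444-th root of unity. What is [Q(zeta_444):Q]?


The degree equals Euler's totient phi(444).
444 = 2^2 * 3 * 37
phi(444) = 144

144


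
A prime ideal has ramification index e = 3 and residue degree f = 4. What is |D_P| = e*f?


|D_P| = e * f
= 3 * 4
= 12

12


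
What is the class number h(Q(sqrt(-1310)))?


K = Q(sqrt(-1310)). d mod 4 = 2, so D = disc(K) = 4d = -5240
h(K) equals the number of primitive reduced positive-definite forms (a, b, c) = a*x^2 + b*x*y + c*y^2 with b^2 - 4ac = D,
where reduced means |b| <= a <= c, with b >= 0 whenever |b| = a or a = c, and primitive means gcd(a, b, c) = 1.
Reduced forces 3a^2 <= |D| = 5240, so 1 <= a <= 41; b must have the parity of D, and c = (b^2 - D)/(4a) must be an integer >= a.
Enumerate a = 1..41, b in [-a, a]:
  a=1: (1, 0, 1310)  [1]
  a=2: (2, 0, 655)  [1]
  a=3: (3, -2, 437), (3, 2, 437)  [2]
  a=4: none
  a=5: (5, 0, 262)  [1]
  a=6: (6, -4, 219), (6, 4, 219)  [2]
  a=7..8: none
  a=9: (9, -4, 146), (9, 4, 146)  [2]
  a=10: (10, 0, 131)  [1]
  a=11..12: none
  a=13: (13, -8, 102), (13, 8, 102)  [2]
  a=14: none
  a=15: (15, -10, 89), (15, 10, 89)  [2]
  a=16: none
  a=17: (17, -8, 78), (17, 8, 78)  [2]
  a=18: (18, -4, 73), (18, 4, 73)  [2]
  a=19: (19, -2, 69), (19, 2, 69)  [2]
  a=20..22: none
  a=23: (23, -2, 57), (23, 2, 57)  [2]
  a=24..25: none
  a=26: (26, -8, 51), (26, 8, 51)  [2]
  a=27: (27, -22, 53), (27, 22, 53)  [2]
  a=28: none
  a=29: (29, -26, 51), (29, 26, 51)  [2]
  a=30: (30, -20, 47), (30, 20, 47)  [2]
  a=31..33: none
  a=34: (34, -8, 39), (34, 8, 39)  [2]
  a=35..37: none
  a=38: (38, -36, 43), (38, 36, 43)  [2]
  a=39: (39, -34, 41), (39, 34, 41)  [2]
  a=40..41: none
Total reduced forms: 1 + 1 + 2 + 1 + 2 + 2 + 1 + 2 + 2 + 2 + 2 + 2 + 2 + 2 + 2 + 2 + 2 + 2 + 2 + 2 = 36
h = 36

36


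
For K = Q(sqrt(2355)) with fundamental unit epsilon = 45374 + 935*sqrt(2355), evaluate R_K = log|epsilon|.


epsilon = 45374 + 935*sqrt(2355)
= 90748.0000
R = ln(90748.0000)
= 11.4158

11.4158


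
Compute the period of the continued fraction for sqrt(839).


Run the CF algorithm for sqrt(839).
a_0 = floor(sqrt(839)) = 28; set m_0=0, q_0=1.
Recurrence: m' = q*a - m,  q' = (d - m'^2)/q,  a' = floor((a_0 + m')/q').
  step 1: m=28, q=55, a=1
  step 2: m=27, q=2, a=27
  step 3: m=27, q=55, a=1
  step 4: m=28, q=1, a=56
a_4 = 2*a_0 = 56, so the period closes here.
sqrt(839) = [28; 1, 27, 1, 56]
Period length = 4

4


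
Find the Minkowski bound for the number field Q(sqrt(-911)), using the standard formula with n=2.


d = -911, d mod 4 = 1, so disc(K) = d = -911; |disc(K)| = 911
Imaginary quadratic field, so n = 2, s = r2 = 1, r1 = 0
M = (n!/n^n) * (4/pi)^s * sqrt(|disc(K)|) = (2!/2^2) * (4/pi)^1 * sqrt(911)
= 0.5 * 1.273240 * 30.182777
= 19.2150

19.2150


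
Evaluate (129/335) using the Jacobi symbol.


Compute (129/335) via quadratic reciprocity:
  reciprocity: (129/335) -> +(335/129)
  reduce: (77/129)
  reciprocity: (77/129) -> +(129/77)
  reduce: (52/77)
  pull out 2: (2/77) = -1  (since 77 mod 8 = 5)
  pull out 2: (2/77) = -1  (since 77 mod 8 = 5)
  reciprocity: (13/77) -> +(77/13)
  reduce: (12/13)
  pull out 2: (2/13) = -1  (since 13 mod 8 = 5)
  pull out 2: (2/13) = -1  (since 13 mod 8 = 5)
  reciprocity: (3/13) -> +(13/3)
  reduce: (1/3)
  (1/3) = 1
Product of signs = 1

1


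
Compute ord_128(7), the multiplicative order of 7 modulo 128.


We want ord_128(7), the smallest k >= 1 with 7^k = 1 mod 128.
n = 128 = 2^7, phi(128) = 64; the order divides phi(n).
Divisors of 64: 1, 2, 4, 8, 16, 32, 64
Repeated squaring mod 128: 7^1 = 7, 7^2 = 49, 7^4 = 97, 7^8 = 65, 7^16 = 1, 7^32 = 1, 7^64 = 1
Test divisors in increasing order:
  k=1: 7^1 = 7 mod 128
  k=2: 7^2 = 49 mod 128
  k=4: 7^4 = 97 mod 128
  k=8: 7^8 = 65 mod 128
  k=16: 7^16 = 1 mod 128  <- first divisor giving 1
Order = 16

16


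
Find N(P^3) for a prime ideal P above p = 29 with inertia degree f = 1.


N(P^a) = p^(a*f)
= 29^(3*1)
= 29^3
= 24389

24389


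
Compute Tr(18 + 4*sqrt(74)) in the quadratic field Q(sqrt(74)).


Tr(a + b*sqrt(d)) = (a + b*sqrt(d)) + (a - b*sqrt(d)) = 2a
= 2 * (18)
= 36

36


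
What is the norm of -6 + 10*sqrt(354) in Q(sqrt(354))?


N(a + b*sqrt(d)) = a^2 - d*b^2
= (-6)^2 - (354)*(10)^2
= 36 - 35400
= -35364

-35364


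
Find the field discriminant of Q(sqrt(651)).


For K = Q(sqrt(d)) with d squarefree: disc(K) = d if d = 1 mod 4, and disc(K) = 4d if d = 2 or 3 mod 4.
Here d = 651, and d mod 4 = 3.
d = 3 mod 4, not 1 (O_K = Z[sqrt(d)]), so disc(K) = 4d = 4 * (651) = 2604

2604


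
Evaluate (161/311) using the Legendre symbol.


p = 311 is prime, so compute (161/311) with the reciprocity algorithm (Jacobi-symbol steps: pull out 2s via (2/n), flip via reciprocity, reduce):
  reciprocity: (161/311) -> +(311/161)
  reduce: (150/161)
  pull out 2: (2/161) = +1  (since 161 mod 8 = 1)
  reciprocity: (75/161) -> +(161/75)
  reduce: (11/75)
  reciprocity: (11/75) -> -(75/11)
  reduce: (9/11)
  reciprocity: (9/11) -> +(11/9)
  reduce: (2/9)
  pull out 2: (2/9) = +1  (since 9 mod 8 = 1)
  (1/9) = 1
Product of signs = -1
(161/311) = -1

-1


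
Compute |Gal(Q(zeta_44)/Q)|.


|Gal(Q(zeta_44)/Q)| = phi(44)
= 20

20


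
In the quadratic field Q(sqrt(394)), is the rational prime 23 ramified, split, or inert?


K = Q(sqrt(394)). Since d mod 4 = 2, disc(K) = 1576.
Check p | disc: 1576 mod 23 = 12.
p does not divide disc. Compute Legendre symbol (d/p):
3^((23-1)/2) mod 23 = 1
(d/p) = 1, so p splits: (p) = P*P' with e=1, f=1, g=2.
Therefore p is split.

split


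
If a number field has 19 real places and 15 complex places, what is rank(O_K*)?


By Dirichlet's unit theorem:
rank = r1 + r2 - 1
= 19 + 15 - 1
= 33

33


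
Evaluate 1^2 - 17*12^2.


x^2 - d*y^2
= 1^2 - 17*12^2
= 1 - 2448
= -2447

-2447


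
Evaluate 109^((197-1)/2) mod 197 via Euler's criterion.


p = 197 is prime and the exponent is (p-1)/2 = 98, so by Euler's criterion 109^98 = (109/197) = +1 or -1 mod 197.
Compute by square-and-multiply:
  98 = 64 + 32 + 2 (binary 1100010)
  Repeated squaring mod 197: 109^1 = 109, 109^2 = 61, 109^4 = 175, 109^8 = 90, 109^16 = 23, 109^32 = 135, 109^64 = 101
  109^98 = 109^64 * 109^32 * 109^2 = 101 * 135 * 61 mod 197
    101 * 135 = 13635 = 42 mod 197
    42 * 61 = 2562 = 1 mod 197
  109^98 = 1 mod 197
Result 1: 109 is a quadratic residue mod 197.
109^98 mod 197 = 1

1


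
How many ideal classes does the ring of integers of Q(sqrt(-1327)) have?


K = Q(sqrt(-1327)). d mod 4 = 1, so D = disc(K) = d = -1327
h(K) equals the number of primitive reduced positive-definite forms (a, b, c) = a*x^2 + b*x*y + c*y^2 with b^2 - 4ac = D,
where reduced means |b| <= a <= c, with b >= 0 whenever |b| = a or a = c, and primitive means gcd(a, b, c) = 1.
Reduced forces 3a^2 <= |D| = 1327, so 1 <= a <= 21; b must have the parity of D, and c = (b^2 - D)/(4a) must be an integer >= a.
Enumerate a = 1..21, b in [-a, a]:
  a=1: (1, 1, 332)  [1]
  a=2: (2, -1, 166), (2, 1, 166)  [2]
  a=3: none
  a=4: (4, -1, 83), (4, 1, 83)  [2]
  a=5..7: none
  a=8: (8, -7, 43), (8, 7, 43)  [2]
  a=9..10: none
  a=11: (11, -9, 32), (11, 9, 32)  [2]
  a=12: none
  a=13: (13, -5, 26), (13, 5, 26)  [2]
  a=14..15: none
  a=16: (16, -9, 22), (16, 9, 22)  [2]
  a=17: (17, -13, 22), (17, 13, 22)  [2]
  a=18..21: none
Total reduced forms: 1 + 2 + 2 + 2 + 2 + 2 + 2 + 2 = 15
h = 15

15


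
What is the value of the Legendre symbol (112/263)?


p = 263 is prime, so compute (112/263) with the reciprocity algorithm (Jacobi-symbol steps: pull out 2s via (2/n), flip via reciprocity, reduce):
  pull out 2: (2/263) = +1  (since 263 mod 8 = 7)
  pull out 2: (2/263) = +1  (since 263 mod 8 = 7)
  pull out 2: (2/263) = +1  (since 263 mod 8 = 7)
  pull out 2: (2/263) = +1  (since 263 mod 8 = 7)
  reciprocity: (7/263) -> -(263/7)
  reduce: (4/7)
  pull out 2: (2/7) = +1  (since 7 mod 8 = 7)
  pull out 2: (2/7) = +1  (since 7 mod 8 = 7)
  (1/7) = 1
Product of signs = -1
(112/263) = -1

-1


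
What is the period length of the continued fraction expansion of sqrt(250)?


Run the CF algorithm for sqrt(250).
a_0 = floor(sqrt(250)) = 15; set m_0=0, q_0=1.
Recurrence: m' = q*a - m,  q' = (d - m'^2)/q,  a' = floor((a_0 + m')/q').
  step 1: m=15, q=25, a=1
  step 2: m=10, q=6, a=4
  step 3: m=14, q=9, a=3
  step 4: m=13, q=9, a=3
  step 5: m=14, q=6, a=4
  step 6: m=10, q=25, a=1
  step 7: m=15, q=1, a=30
a_7 = 2*a_0 = 30, so the period closes here.
sqrt(250) = [15; 1, 4, 3, 3, 4, 1, 30]
Period length = 7

7


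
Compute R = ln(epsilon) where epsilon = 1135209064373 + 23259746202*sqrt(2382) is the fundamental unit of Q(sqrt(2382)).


epsilon = 1135209064373 + 23259746202*sqrt(2382)
= 2.2704e+12
R = ln(2.2704e+12)
= 28.4510

28.4510


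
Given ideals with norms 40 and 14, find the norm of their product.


N(IJ) = N(I) * N(J)
= 40 * 14
= 560

560


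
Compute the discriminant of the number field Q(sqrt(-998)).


For K = Q(sqrt(d)) with d squarefree: disc(K) = d if d = 1 mod 4, and disc(K) = 4d if d = 2 or 3 mod 4.
Here d = -998, and d mod 4 = 2.
d = 2 mod 4, not 1 (O_K = Z[sqrt(d)]), so disc(K) = 4d = 4 * (-998) = -3992

-3992


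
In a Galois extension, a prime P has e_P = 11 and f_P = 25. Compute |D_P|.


|D_P| = e * f
= 11 * 25
= 275

275


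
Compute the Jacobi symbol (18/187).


Compute (18/187) via quadratic reciprocity:
  pull out 2: (2/187) = -1  (since 187 mod 8 = 3)
  reciprocity: (9/187) -> +(187/9)
  reduce: (7/9)
  reciprocity: (7/9) -> +(9/7)
  reduce: (2/7)
  pull out 2: (2/7) = +1  (since 7 mod 8 = 7)
  (1/7) = 1
Product of signs = -1

-1


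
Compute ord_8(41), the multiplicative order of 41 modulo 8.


We want ord_8(41), the smallest k >= 1 with 41^k = 1 mod 8.
n = 8 = 2^3, phi(8) = 4; the order divides phi(n).
Divisors of 4: 1, 2, 4
Repeated squaring mod 8: 41^1 = 1, 41^2 = 1, 41^4 = 1
Test divisors in increasing order:
  k=1: 41^1 = 1 mod 8  <- first divisor giving 1
Order = 1

1


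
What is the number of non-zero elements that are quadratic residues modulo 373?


For prime p, the number of non-zero quadratic residues is (p-1)/2.
= (373-1)/2
= 186

186


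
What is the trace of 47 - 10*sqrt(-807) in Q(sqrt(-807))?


Tr(a + b*sqrt(d)) = (a + b*sqrt(d)) + (a - b*sqrt(d)) = 2a
= 2 * (47)
= 94

94


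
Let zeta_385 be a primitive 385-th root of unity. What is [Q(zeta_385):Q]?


The degree equals Euler's totient phi(385).
385 = 5 * 7 * 11
phi(385) = 240

240


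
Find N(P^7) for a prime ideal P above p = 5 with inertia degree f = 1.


N(P^a) = p^(a*f)
= 5^(7*1)
= 5^7
= 78125

78125


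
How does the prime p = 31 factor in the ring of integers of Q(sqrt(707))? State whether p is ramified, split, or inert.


K = Q(sqrt(707)). Since d mod 4 = 3, disc(K) = 2828.
Check p | disc: 2828 mod 31 = 7.
p does not divide disc. Compute Legendre symbol (d/p):
25^((31-1)/2) mod 31 = 1
(d/p) = 1, so p splits: (p) = P*P' with e=1, f=1, g=2.
Therefore p is split.

split


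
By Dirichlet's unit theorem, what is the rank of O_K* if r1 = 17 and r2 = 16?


By Dirichlet's unit theorem:
rank = r1 + r2 - 1
= 17 + 16 - 1
= 32

32


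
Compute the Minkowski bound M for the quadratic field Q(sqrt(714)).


d = 714, d mod 4 = 2, so disc(K) = 4d = 2856; |disc(K)| = 2856
Real quadratic field, so n = 2, s = r2 = 0, r1 = 2
M = (n!/n^n) * (4/pi)^s * sqrt(|disc(K)|) = (2!/2^2) * (4/pi)^0 * sqrt(2856)
= 0.5 * 1.000000 * 53.441557
= 26.7208

26.7208


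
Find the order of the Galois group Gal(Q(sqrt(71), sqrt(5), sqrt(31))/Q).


The 3 square roots of distinct primes are multiplicatively independent over Q,
so [K:Q] = 2^3 and Gal(K/Q) is isomorphic to (Z/2Z)^3.
|Gal| = 2^3 = 8

8


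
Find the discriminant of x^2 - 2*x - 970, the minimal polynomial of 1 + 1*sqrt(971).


The element 1 + 1*sqrt(971) has minimal polynomial:
x^2 - 2*x - 970
Discriminant = (-2)^2 - 4*(-970)
= 4 + 3880
= 3884

3884


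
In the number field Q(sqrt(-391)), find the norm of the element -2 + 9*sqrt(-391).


N(a + b*sqrt(d)) = a^2 - d*b^2
= (-2)^2 - (-391)*(9)^2
= 4 + 31671
= 31675

31675


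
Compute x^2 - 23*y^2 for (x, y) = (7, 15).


x^2 - d*y^2
= 7^2 - 23*15^2
= 49 - 5175
= -5126

-5126


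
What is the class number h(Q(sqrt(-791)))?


K = Q(sqrt(-791)). d mod 4 = 1, so D = disc(K) = d = -791
h(K) equals the number of primitive reduced positive-definite forms (a, b, c) = a*x^2 + b*x*y + c*y^2 with b^2 - 4ac = D,
where reduced means |b| <= a <= c, with b >= 0 whenever |b| = a or a = c, and primitive means gcd(a, b, c) = 1.
Reduced forces 3a^2 <= |D| = 791, so 1 <= a <= 16; b must have the parity of D, and c = (b^2 - D)/(4a) must be an integer >= a.
Enumerate a = 1..16, b in [-a, a]:
  a=1: (1, 1, 198)  [1]
  a=2: (2, -1, 99), (2, 1, 99)  [2]
  a=3: (3, -1, 66), (3, 1, 66)  [2]
  a=4: (4, -3, 50), (4, 3, 50)  [2]
  a=5: (5, -3, 40), (5, 3, 40)  [2]
  a=6: (6, -5, 34), (6, -1, 33), (6, 1, 33), (6, 5, 34)  [4]
  a=7: (7, 7, 30)  [1]
  a=8: (8, -3, 25), (8, 3, 25)  [2]
  a=9: (9, -1, 22), (9, 1, 22)  [2]
  a=10: (10, -7, 21), (10, -3, 20), (10, 3, 20), (10, 7, 21)  [4]
  a=11: (11, -1, 18), (11, 1, 18)  [2]
  a=12: (12, -11, 19), (12, -5, 17), (12, 5, 17), (12, 11, 19)  [4]
  a=13: none
  a=14: (14, -7, 15), (14, 7, 15)  [2]
  a=15: (15, -13, 16), (15, 13, 16)  [2]
  a=16: none
Total reduced forms: 1 + 2 + 2 + 2 + 2 + 4 + 1 + 2 + 2 + 4 + 2 + 4 + 2 + 2 = 32
h = 32

32


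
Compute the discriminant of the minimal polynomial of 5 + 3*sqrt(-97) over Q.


The element 5 + 3*sqrt(-97) has minimal polynomial:
x^2 - 10*x + 898
Discriminant = (-10)^2 - 4*(898)
= 100 - 3592
= -3492

-3492


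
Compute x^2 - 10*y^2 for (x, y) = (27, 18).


x^2 - d*y^2
= 27^2 - 10*18^2
= 729 - 3240
= -2511

-2511


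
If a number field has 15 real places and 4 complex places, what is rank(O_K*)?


By Dirichlet's unit theorem:
rank = r1 + r2 - 1
= 15 + 4 - 1
= 18

18


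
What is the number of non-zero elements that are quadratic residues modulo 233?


For prime p, the number of non-zero quadratic residues is (p-1)/2.
= (233-1)/2
= 116

116


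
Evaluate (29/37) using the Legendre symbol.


p = 37 is prime, so compute (29/37) with the reciprocity algorithm (Jacobi-symbol steps: pull out 2s via (2/n), flip via reciprocity, reduce):
  reciprocity: (29/37) -> +(37/29)
  reduce: (8/29)
  pull out 2: (2/29) = -1  (since 29 mod 8 = 5)
  pull out 2: (2/29) = -1  (since 29 mod 8 = 5)
  pull out 2: (2/29) = -1  (since 29 mod 8 = 5)
  (1/29) = 1
Product of signs = -1
(29/37) = -1

-1


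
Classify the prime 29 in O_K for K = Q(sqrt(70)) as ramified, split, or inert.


K = Q(sqrt(70)). Since d mod 4 = 2, disc(K) = 280.
Check p | disc: 280 mod 29 = 19.
p does not divide disc. Compute Legendre symbol (d/p):
12^((29-1)/2) mod 29 = -1
(d/p) = -1, so p is inert: (p) stays prime with e=1, f=2, g=1.
Therefore p is inert.

inert


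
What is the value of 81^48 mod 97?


p = 97 is prime and the exponent is (p-1)/2 = 48, so by Euler's criterion 81^48 = (81/97) = +1 or -1 mod 97.
Compute by square-and-multiply:
  48 = 32 + 16 (binary 110000)
  Repeated squaring mod 97: 81^1 = 81, 81^2 = 62, 81^4 = 61, 81^8 = 35, 81^16 = 61, 81^32 = 35
  81^48 = 81^32 * 81^16 = 35 * 61 mod 97
    35 * 61 = 2135 = 1 mod 97
  81^48 = 1 mod 97
Result 1: 81 is a quadratic residue mod 97.
81^48 mod 97 = 1

1


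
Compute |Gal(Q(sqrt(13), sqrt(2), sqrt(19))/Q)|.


The 3 square roots of distinct primes are multiplicatively independent over Q,
so [K:Q] = 2^3 and Gal(K/Q) is isomorphic to (Z/2Z)^3.
|Gal| = 2^3 = 8

8


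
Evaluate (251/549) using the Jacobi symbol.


Compute (251/549) via quadratic reciprocity:
  reciprocity: (251/549) -> +(549/251)
  reduce: (47/251)
  reciprocity: (47/251) -> -(251/47)
  reduce: (16/47)
  pull out 2: (2/47) = +1  (since 47 mod 8 = 7)
  pull out 2: (2/47) = +1  (since 47 mod 8 = 7)
  pull out 2: (2/47) = +1  (since 47 mod 8 = 7)
  pull out 2: (2/47) = +1  (since 47 mod 8 = 7)
  (1/47) = 1
Product of signs = -1

-1


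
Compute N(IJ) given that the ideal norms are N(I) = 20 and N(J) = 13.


N(IJ) = N(I) * N(J)
= 20 * 13
= 260

260


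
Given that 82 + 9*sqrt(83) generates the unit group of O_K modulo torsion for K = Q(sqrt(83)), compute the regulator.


epsilon = 82 + 9*sqrt(83)
= 163.9939
R = ln(163.9939)
= 5.0998

5.0998


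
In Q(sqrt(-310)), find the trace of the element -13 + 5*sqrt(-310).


Tr(a + b*sqrt(d)) = (a + b*sqrt(d)) + (a - b*sqrt(d)) = 2a
= 2 * (-13)
= -26

-26


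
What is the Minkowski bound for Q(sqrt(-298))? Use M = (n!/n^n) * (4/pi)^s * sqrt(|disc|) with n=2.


d = -298, d mod 4 = 2, so disc(K) = 4d = -1192; |disc(K)| = 1192
Imaginary quadratic field, so n = 2, s = r2 = 1, r1 = 0
M = (n!/n^n) * (4/pi)^s * sqrt(|disc(K)|) = (2!/2^2) * (4/pi)^1 * sqrt(1192)
= 0.5 * 1.273240 * 34.525353
= 21.9795

21.9795


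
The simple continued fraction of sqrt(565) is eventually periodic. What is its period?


Run the CF algorithm for sqrt(565).
a_0 = floor(sqrt(565)) = 23; set m_0=0, q_0=1.
Recurrence: m' = q*a - m,  q' = (d - m'^2)/q,  a' = floor((a_0 + m')/q').
  step 1: m=23, q=36, a=1
  step 2: m=13, q=11, a=3
  step 3: m=20, q=15, a=2
  step 4: m=10, q=31, a=1
  step 5: m=21, q=4, a=11
  step 6: m=23, q=9, a=5
  step 7: m=22, q=9, a=5
  step 8: m=23, q=4, a=11
  step 9: m=21, q=31, a=1
  step 10: m=10, q=15, a=2
  step 11: m=20, q=11, a=3
  step 12: m=13, q=36, a=1
  step 13: m=23, q=1, a=46
a_13 = 2*a_0 = 46, so the period closes here.
sqrt(565) = [23; 1, 3, 2, 1, 11, 5, 5, 11, 1, 2, 3, 1, 46]
Period length = 13

13


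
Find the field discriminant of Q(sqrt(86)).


For K = Q(sqrt(d)) with d squarefree: disc(K) = d if d = 1 mod 4, and disc(K) = 4d if d = 2 or 3 mod 4.
Here d = 86, and d mod 4 = 2.
d = 2 mod 4, not 1 (O_K = Z[sqrt(d)]), so disc(K) = 4d = 4 * (86) = 344

344


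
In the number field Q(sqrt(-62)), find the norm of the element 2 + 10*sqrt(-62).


N(a + b*sqrt(d)) = a^2 - d*b^2
= (2)^2 - (-62)*(10)^2
= 4 + 6200
= 6204

6204


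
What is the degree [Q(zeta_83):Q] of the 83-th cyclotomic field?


The degree equals Euler's totient phi(83).
83 = 83
phi(83) = 82

82


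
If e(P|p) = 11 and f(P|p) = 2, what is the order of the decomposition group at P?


|D_P| = e * f
= 11 * 2
= 22

22


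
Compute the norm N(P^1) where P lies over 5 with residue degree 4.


N(P^a) = p^(a*f)
= 5^(1*4)
= 5^4
= 625

625


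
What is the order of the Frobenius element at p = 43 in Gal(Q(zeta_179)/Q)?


The Frobenius at p in Gal(Q(zeta_n)/Q) = (Z/nZ)* is the class of p, so its order is ord_179(43), the smallest k >= 1 with 43^k = 1 mod 179.
n = 179 = 179, phi(179) = 178; the order divides phi(n).
Divisors of 178: 1, 2, 89, 178
Repeated squaring mod 179: 43^1 = 43, 43^2 = 59, 43^4 = 80, 43^8 = 135, 43^16 = 146, 43^32 = 15, 43^64 = 46, 43^128 = 147
Test divisors in increasing order:
  k=1: 43^1 = 43 mod 179
  k=2: 43^2 = 59 mod 179
  k=89: 43^89 = 46 * 146 * 135 * 43 = 1 mod 179  <- first divisor giving 1
Order = 89

89


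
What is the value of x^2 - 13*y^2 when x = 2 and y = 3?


x^2 - d*y^2
= 2^2 - 13*3^2
= 4 - 117
= -113

-113


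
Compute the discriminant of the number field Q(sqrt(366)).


For K = Q(sqrt(d)) with d squarefree: disc(K) = d if d = 1 mod 4, and disc(K) = 4d if d = 2 or 3 mod 4.
Here d = 366, and d mod 4 = 2.
d = 2 mod 4, not 1 (O_K = Z[sqrt(d)]), so disc(K) = 4d = 4 * (366) = 1464

1464


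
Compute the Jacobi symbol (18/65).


Compute (18/65) via quadratic reciprocity:
  pull out 2: (2/65) = +1  (since 65 mod 8 = 1)
  reciprocity: (9/65) -> +(65/9)
  reduce: (2/9)
  pull out 2: (2/9) = +1  (since 9 mod 8 = 1)
  (1/9) = 1
Product of signs = 1

1


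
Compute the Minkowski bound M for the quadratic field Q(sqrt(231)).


d = 231, d mod 4 = 3, so disc(K) = 4d = 924; |disc(K)| = 924
Real quadratic field, so n = 2, s = r2 = 0, r1 = 2
M = (n!/n^n) * (4/pi)^s * sqrt(|disc(K)|) = (2!/2^2) * (4/pi)^0 * sqrt(924)
= 0.5 * 1.000000 * 30.397368
= 15.1987

15.1987


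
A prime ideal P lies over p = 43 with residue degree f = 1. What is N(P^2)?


N(P^a) = p^(a*f)
= 43^(2*1)
= 43^2
= 1849

1849


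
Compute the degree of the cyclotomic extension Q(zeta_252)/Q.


The degree equals Euler's totient phi(252).
252 = 2^2 * 3^2 * 7
phi(252) = 72

72


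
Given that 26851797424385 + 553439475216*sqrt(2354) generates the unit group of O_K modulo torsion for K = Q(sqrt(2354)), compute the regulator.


epsilon = 26851797424385 + 553439475216*sqrt(2354)
= 5.3704e+13
R = ln(5.3704e+13)
= 31.6145

31.6145


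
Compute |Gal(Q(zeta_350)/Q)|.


|Gal(Q(zeta_350)/Q)| = phi(350)
= 120

120


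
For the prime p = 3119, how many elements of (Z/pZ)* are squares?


For prime p, the number of non-zero quadratic residues is (p-1)/2.
= (3119-1)/2
= 1559

1559
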